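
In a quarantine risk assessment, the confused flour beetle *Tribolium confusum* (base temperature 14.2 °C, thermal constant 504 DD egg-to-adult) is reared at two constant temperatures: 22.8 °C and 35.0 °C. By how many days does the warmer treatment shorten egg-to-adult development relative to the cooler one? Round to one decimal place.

34.4 days

At 22.8 °C: 504 / (22.8 − 14.2) = 504 / 8.6 = 58.605 d.
At 35.0 °C: 504 / (35.0 − 14.2) = 504 / 20.8 = 24.231 d.
Difference = |58.605 − 24.231| = 34.374 ≈ 34.4 days.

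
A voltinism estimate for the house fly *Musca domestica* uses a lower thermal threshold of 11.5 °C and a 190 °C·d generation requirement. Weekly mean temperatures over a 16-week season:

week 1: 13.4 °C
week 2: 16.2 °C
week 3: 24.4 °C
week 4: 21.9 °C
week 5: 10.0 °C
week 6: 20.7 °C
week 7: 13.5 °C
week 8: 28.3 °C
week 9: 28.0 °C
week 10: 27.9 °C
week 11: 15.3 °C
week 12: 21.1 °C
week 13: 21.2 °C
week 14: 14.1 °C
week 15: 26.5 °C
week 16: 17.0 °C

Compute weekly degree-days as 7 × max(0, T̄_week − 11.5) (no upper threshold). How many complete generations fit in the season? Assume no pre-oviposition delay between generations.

5 generations

Weekly DD (7 × max(0, T̄ − 11.5)): 13.3, 32.9, 90.3, 72.8, 0.0, 64.4, 14.0, 117.6, 115.5, 114.8, 26.6, 67.2, 67.9, 18.2, 105.0, 38.5.
Season total = 959.0 DD.
Complete generations = ⌊959.0 / 190⌋ = 5.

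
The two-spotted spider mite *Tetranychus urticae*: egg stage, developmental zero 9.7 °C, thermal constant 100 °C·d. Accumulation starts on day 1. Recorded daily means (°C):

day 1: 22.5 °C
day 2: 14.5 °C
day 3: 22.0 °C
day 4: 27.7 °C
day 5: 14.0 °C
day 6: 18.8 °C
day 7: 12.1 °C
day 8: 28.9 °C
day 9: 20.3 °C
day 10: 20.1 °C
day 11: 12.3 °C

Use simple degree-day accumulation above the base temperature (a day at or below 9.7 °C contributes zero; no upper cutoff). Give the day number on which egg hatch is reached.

Daily DD above 9.7 °C: 12.8, 4.8, 12.3, 18.0, 4.3, 9.1, 2.4, 19.2, 10.6, 10.4, 2.6.
Cumulative: 12.8, 17.6, 29.9, 47.9, 52.2, 61.3, 63.7, 82.9, 93.5, 103.9, 106.5.
The total first reaches 100 DD on day 10.

day 10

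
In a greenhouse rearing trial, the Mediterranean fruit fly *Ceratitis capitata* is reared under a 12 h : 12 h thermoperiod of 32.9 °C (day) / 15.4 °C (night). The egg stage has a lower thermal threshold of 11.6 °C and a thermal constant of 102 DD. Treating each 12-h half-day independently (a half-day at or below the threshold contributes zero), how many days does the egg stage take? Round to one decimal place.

8.1 days

Day half: max(0, 32.9 − 11.6) × 0.5 = 21.3 × 0.5 = 10.65 DD.
Night half: max(0, 15.4 − 11.6) × 0.5 = 3.8 × 0.5 = 1.90 DD.
Per 24 h: 12.55 DD/day.
Duration = 102 / 12.55 = 8.127 ≈ 8.1 days.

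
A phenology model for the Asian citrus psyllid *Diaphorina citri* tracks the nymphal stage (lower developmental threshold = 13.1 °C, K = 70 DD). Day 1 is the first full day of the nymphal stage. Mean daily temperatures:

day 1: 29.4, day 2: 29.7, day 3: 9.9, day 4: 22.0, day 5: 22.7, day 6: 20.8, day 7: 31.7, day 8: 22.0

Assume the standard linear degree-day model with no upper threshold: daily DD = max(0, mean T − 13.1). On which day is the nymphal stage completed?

Daily DD above 13.1 °C: 16.3, 16.6, 0.0, 8.9, 9.6, 7.7, 18.6, 8.9.
Cumulative: 16.3, 32.9, 32.9, 41.8, 51.4, 59.1, 77.7, 86.6.
The total first reaches 70 DD on day 7.

day 7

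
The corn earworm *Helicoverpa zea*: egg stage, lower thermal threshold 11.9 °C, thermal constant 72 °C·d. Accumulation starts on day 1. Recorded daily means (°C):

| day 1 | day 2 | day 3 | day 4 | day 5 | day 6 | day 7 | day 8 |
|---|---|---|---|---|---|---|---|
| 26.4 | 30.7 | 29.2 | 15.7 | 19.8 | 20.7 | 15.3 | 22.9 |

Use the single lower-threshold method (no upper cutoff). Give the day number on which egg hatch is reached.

day 7

Daily DD above 11.9 °C: 14.5, 18.8, 17.3, 3.8, 7.9, 8.8, 3.4, 11.0.
Cumulative: 14.5, 33.3, 50.6, 54.4, 62.3, 71.1, 74.5, 85.5.
The total first reaches 72 DD on day 7.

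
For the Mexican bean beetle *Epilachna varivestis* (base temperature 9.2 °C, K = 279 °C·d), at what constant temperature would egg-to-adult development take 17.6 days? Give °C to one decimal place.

Required daily accumulation = 279 / 17.6 = 15.852 DD/day.
T = T_base + 15.852 = 9.2 + 15.852 = 25.052 ≈ 25.1 °C.

25.1 °C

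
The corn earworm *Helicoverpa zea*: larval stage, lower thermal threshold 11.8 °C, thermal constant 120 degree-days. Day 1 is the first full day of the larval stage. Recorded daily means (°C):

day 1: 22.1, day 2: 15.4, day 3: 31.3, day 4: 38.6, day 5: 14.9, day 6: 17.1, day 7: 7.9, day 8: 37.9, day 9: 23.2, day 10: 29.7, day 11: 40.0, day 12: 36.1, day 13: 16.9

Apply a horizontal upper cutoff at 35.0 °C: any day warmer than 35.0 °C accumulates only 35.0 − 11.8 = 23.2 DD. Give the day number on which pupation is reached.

Daily DD above 11.8 °C (capped at 23.2): 10.3, 3.6, 19.5, 23.2, 3.1, 5.3, 0.0, 23.2, 11.4, 17.9, 23.2, 23.2, 5.1.
Cumulative: 10.3, 13.9, 33.4, 56.6, 59.7, 65.0, 65.0, 88.2, 99.6, 117.5, 140.7, 163.9, 169.0.
The total first reaches 120 DD on day 11.

day 11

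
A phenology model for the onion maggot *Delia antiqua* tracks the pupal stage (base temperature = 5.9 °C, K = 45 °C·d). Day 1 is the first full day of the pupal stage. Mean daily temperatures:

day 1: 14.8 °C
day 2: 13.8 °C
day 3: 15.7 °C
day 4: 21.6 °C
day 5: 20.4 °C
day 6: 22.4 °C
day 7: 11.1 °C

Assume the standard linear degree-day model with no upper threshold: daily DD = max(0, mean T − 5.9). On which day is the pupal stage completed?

Daily DD above 5.9 °C: 8.9, 7.9, 9.8, 15.7, 14.5, 16.5, 5.2.
Cumulative: 8.9, 16.8, 26.6, 42.3, 56.8, 73.3, 78.5.
The total first reaches 45 DD on day 5.

day 5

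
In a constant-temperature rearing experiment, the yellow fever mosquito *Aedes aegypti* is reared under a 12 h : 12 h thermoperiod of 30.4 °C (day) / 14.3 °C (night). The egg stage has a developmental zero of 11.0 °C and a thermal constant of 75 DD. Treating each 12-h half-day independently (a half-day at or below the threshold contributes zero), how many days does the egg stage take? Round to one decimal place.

Day half: max(0, 30.4 − 11.0) × 0.5 = 19.4 × 0.5 = 9.70 DD.
Night half: max(0, 14.3 − 11.0) × 0.5 = 3.3 × 0.5 = 1.65 DD.
Per 24 h: 11.35 DD/day.
Duration = 75 / 11.35 = 6.608 ≈ 6.6 days.

6.6 days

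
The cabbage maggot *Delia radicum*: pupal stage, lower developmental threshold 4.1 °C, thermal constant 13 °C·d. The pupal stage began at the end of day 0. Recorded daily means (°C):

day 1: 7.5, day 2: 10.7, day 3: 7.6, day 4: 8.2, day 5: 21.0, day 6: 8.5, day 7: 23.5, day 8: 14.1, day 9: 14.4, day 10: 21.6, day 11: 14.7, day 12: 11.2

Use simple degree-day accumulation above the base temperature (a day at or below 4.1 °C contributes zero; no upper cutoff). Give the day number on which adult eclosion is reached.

Daily DD above 4.1 °C: 3.4, 6.6, 3.5, 4.1, 16.9, 4.4, 19.4, 10.0, 10.3, 17.5, 10.6, 7.1.
Cumulative: 3.4, 10.0, 13.5, 17.6, 34.5, 38.9, 58.3, 68.3, 78.6, 96.1, 106.7, 113.8.
The total first reaches 13 DD on day 3.

day 3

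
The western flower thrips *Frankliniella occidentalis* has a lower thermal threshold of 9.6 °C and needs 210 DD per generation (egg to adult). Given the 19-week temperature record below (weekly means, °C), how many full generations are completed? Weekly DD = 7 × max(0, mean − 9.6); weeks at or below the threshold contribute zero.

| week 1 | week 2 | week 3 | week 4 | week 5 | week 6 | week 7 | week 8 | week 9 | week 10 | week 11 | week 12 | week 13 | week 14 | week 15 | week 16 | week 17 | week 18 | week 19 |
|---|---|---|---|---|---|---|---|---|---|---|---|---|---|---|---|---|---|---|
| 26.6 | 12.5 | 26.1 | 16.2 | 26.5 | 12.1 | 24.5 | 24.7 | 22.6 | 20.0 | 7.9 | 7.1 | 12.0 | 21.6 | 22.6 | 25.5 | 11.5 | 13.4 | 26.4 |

6 generations

Weekly DD (7 × max(0, T̄ − 9.6)): 119.0, 20.3, 115.5, 46.2, 118.3, 17.5, 104.3, 105.7, 91.0, 72.8, 0.0, 0.0, 16.8, 84.0, 91.0, 111.3, 13.3, 26.6, 117.6.
Season total = 1271.2 DD.
Complete generations = ⌊1271.2 / 210⌋ = 6.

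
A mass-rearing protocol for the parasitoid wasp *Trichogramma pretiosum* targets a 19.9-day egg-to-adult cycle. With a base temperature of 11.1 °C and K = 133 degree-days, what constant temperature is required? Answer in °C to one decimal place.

17.8 °C

Required daily accumulation = 133 / 19.9 = 6.683 DD/day.
T = T_base + 6.683 = 11.1 + 6.683 = 17.783 ≈ 17.8 °C.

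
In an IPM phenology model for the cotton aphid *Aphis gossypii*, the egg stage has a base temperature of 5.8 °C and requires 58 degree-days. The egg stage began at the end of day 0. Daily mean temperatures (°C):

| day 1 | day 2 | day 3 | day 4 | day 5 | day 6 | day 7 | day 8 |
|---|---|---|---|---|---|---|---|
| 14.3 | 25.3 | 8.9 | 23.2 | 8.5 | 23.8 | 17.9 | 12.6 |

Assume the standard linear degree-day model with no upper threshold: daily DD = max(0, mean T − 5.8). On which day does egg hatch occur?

day 6

Daily DD above 5.8 °C: 8.5, 19.5, 3.1, 17.4, 2.7, 18.0, 12.1, 6.8.
Cumulative: 8.5, 28.0, 31.1, 48.5, 51.2, 69.2, 81.3, 88.1.
The total first reaches 58 DD on day 6.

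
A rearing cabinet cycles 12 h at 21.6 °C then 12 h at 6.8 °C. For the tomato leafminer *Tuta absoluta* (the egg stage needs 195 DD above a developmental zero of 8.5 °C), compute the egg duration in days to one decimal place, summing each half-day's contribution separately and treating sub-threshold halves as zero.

Day half: max(0, 21.6 − 8.5) × 0.5 = 13.1 × 0.5 = 6.55 DD.
Night half: max(0, 6.8 − 8.5) × 0.5 = 0.0 × 0.5 = 0.00 DD.
Per 24 h: 6.55 DD/day.
Duration = 195 / 6.55 = 29.771 ≈ 29.8 days.

29.8 days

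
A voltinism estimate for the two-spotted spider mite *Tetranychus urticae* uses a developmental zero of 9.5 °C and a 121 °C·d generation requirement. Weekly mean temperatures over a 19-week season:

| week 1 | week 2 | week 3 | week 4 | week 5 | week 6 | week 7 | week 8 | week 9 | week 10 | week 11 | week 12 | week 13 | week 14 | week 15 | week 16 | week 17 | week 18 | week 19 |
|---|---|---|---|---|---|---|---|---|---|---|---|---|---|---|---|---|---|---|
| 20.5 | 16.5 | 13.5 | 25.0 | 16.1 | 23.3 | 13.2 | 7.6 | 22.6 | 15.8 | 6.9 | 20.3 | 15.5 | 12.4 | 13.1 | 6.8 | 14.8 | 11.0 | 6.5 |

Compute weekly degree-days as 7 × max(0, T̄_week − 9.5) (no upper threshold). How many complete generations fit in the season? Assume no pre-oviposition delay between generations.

Weekly DD (7 × max(0, T̄ − 9.5)): 77.0, 49.0, 28.0, 108.5, 46.2, 96.6, 25.9, 0.0, 91.7, 44.1, 0.0, 75.6, 42.0, 20.3, 25.2, 0.0, 37.1, 10.5, 0.0.
Season total = 777.7 DD.
Complete generations = ⌊777.7 / 121⌋ = 6.

6 generations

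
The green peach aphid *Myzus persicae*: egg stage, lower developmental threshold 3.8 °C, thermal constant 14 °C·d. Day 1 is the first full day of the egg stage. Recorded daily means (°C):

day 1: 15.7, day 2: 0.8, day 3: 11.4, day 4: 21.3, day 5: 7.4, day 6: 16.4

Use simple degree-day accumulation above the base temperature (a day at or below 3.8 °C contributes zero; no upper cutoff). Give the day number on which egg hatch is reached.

Daily DD above 3.8 °C: 11.9, 0.0, 7.6, 17.5, 3.6, 12.6.
Cumulative: 11.9, 11.9, 19.5, 37.0, 40.6, 53.2.
The total first reaches 14 DD on day 3.

day 3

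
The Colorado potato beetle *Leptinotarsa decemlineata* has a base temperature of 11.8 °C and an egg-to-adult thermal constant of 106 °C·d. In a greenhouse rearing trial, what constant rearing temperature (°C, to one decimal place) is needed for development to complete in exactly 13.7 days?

Required daily accumulation = 106 / 13.7 = 7.737 DD/day.
T = T_base + 7.737 = 11.8 + 7.737 = 19.537 ≈ 19.5 °C.

19.5 °C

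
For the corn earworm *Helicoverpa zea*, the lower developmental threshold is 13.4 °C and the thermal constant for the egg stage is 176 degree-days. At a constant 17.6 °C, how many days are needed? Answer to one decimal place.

Daily accumulation = 17.6 − 13.4 = 4.2 DD/day.
Duration = 176 / 4.2 = 41.905 ≈ 41.9 days.

41.9 days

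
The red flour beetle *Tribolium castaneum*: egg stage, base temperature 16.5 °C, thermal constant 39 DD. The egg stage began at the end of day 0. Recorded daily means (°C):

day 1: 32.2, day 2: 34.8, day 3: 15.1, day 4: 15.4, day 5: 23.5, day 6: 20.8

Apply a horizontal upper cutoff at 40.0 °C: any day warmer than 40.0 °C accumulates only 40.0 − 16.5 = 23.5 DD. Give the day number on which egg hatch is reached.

day 5

Daily DD above 16.5 °C (capped at 23.5): 15.7, 18.3, 0.0, 0.0, 7.0, 4.3.
Cumulative: 15.7, 34.0, 34.0, 34.0, 41.0, 45.3.
The total first reaches 39 DD on day 5.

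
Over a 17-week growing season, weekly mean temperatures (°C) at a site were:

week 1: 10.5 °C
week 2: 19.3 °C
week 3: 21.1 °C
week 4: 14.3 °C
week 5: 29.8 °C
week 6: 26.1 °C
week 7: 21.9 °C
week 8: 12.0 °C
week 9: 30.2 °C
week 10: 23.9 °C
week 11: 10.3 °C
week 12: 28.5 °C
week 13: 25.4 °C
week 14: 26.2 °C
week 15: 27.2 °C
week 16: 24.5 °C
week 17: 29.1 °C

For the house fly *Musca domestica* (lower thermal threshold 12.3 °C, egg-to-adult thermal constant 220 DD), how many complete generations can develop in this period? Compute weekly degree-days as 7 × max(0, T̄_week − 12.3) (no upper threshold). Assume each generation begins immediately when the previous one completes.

Weekly DD (7 × max(0, T̄ − 12.3)): 0.0, 49.0, 61.6, 14.0, 122.5, 96.6, 67.2, 0.0, 125.3, 81.2, 0.0, 113.4, 91.7, 97.3, 104.3, 85.4, 117.6.
Season total = 1227.1 DD.
Complete generations = ⌊1227.1 / 220⌋ = 5.

5 generations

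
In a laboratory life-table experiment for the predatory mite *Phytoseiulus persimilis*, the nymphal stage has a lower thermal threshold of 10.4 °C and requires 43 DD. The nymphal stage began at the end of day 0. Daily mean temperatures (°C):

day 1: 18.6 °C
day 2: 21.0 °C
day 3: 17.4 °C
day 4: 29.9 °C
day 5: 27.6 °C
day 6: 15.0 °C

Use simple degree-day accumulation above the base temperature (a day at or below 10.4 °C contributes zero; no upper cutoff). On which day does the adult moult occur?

Daily DD above 10.4 °C: 8.2, 10.6, 7.0, 19.5, 17.2, 4.6.
Cumulative: 8.2, 18.8, 25.8, 45.3, 62.5, 67.1.
The total first reaches 43 DD on day 4.

day 4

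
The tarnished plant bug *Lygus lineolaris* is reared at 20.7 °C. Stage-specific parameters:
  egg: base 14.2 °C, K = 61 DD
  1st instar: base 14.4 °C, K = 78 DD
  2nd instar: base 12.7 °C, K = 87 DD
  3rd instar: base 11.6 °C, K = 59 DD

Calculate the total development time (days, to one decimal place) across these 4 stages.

39.1 days

egg: 61 / (20.7 − 14.2) = 61 / 6.5 = 9.385 d.
1st instar: 78 / (20.7 − 14.4) = 78 / 6.3 = 12.381 d.
2nd instar: 87 / (20.7 − 12.7) = 87 / 8.0 = 10.875 d.
3rd instar: 59 / (20.7 − 11.6) = 59 / 9.1 = 6.484 d.
Sum = 39.124 ≈ 39.1 days.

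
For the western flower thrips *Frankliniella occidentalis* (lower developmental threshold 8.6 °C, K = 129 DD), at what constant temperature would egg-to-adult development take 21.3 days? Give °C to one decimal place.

14.7 °C

Required daily accumulation = 129 / 21.3 = 6.056 DD/day.
T = T_base + 6.056 = 8.6 + 6.056 = 14.656 ≈ 14.7 °C.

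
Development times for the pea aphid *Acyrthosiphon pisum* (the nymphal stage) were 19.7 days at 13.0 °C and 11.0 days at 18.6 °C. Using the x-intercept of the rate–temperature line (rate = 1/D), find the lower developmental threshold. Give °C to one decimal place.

5.9 °C

Under the model K = D·(T − T_b), so D₁·(T₁ − T_b) = D₂·(T₂ − T_b).
19.7·(13.0 − T_b) = 11.0·(18.6 − T_b)
T_b = (19.7·13.0 − 11.0·18.6) / (19.7 − 11.0) = 51.50 / 8.7 = 5.920 °C ≈ 5.9 °C.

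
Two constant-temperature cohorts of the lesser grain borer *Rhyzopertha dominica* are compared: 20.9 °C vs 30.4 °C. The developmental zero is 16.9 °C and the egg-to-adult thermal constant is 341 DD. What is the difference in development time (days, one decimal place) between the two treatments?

At 20.9 °C: 341 / (20.9 − 16.9) = 341 / 4.0 = 85.250 d.
At 30.4 °C: 341 / (30.4 − 16.9) = 341 / 13.5 = 25.259 d.
Difference = |85.250 − 25.259| = 59.991 ≈ 60.0 days.

60.0 days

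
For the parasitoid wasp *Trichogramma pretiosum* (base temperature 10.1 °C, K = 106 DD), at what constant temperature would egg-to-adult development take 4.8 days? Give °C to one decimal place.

32.2 °C

Required daily accumulation = 106 / 4.8 = 22.083 DD/day.
T = T_base + 22.083 = 10.1 + 22.083 = 32.183 ≈ 32.2 °C.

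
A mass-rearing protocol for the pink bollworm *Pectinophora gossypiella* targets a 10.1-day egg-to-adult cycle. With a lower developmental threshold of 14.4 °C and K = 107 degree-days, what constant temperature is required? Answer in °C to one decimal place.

25.0 °C

Required daily accumulation = 107 / 10.1 = 10.594 DD/day.
T = T_base + 10.594 = 14.4 + 10.594 = 24.994 ≈ 25.0 °C.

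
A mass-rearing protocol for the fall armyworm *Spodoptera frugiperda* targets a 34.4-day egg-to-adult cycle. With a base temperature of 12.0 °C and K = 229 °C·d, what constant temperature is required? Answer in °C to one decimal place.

18.7 °C

Required daily accumulation = 229 / 34.4 = 6.657 DD/day.
T = T_base + 6.657 = 12.0 + 6.657 = 18.657 ≈ 18.7 °C.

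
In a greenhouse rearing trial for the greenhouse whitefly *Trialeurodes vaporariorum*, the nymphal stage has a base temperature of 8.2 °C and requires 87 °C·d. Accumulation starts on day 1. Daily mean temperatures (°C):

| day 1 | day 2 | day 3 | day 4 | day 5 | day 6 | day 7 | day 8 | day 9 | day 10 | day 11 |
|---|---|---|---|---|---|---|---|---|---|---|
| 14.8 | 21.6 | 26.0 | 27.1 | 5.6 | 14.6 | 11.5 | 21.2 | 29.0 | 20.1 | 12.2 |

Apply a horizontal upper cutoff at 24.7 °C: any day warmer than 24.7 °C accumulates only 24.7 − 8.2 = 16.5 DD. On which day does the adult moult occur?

day 9

Daily DD above 8.2 °C (capped at 16.5): 6.6, 13.4, 16.5, 16.5, 0.0, 6.4, 3.3, 13.0, 16.5, 11.9, 4.0.
Cumulative: 6.6, 20.0, 36.5, 53.0, 53.0, 59.4, 62.7, 75.7, 92.2, 104.1, 108.1.
The total first reaches 87 DD on day 9.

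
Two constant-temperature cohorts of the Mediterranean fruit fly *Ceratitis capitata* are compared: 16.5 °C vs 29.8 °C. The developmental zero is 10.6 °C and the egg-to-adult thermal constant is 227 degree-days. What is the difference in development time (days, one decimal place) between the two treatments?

26.7 days

At 16.5 °C: 227 / (16.5 − 10.6) = 227 / 5.9 = 38.475 d.
At 29.8 °C: 227 / (29.8 − 10.6) = 227 / 19.2 = 11.823 d.
Difference = |38.475 − 11.823| = 26.652 ≈ 26.7 days.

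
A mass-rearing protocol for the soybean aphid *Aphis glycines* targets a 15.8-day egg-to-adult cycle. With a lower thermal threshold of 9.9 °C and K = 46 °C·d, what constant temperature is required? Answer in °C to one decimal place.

12.8 °C

Required daily accumulation = 46 / 15.8 = 2.911 DD/day.
T = T_base + 2.911 = 9.9 + 2.911 = 12.811 ≈ 12.8 °C.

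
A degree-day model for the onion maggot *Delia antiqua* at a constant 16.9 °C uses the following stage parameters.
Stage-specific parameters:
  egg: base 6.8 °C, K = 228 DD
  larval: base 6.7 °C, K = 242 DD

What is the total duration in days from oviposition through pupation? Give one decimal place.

46.3 days

egg: 228 / (16.9 − 6.8) = 228 / 10.1 = 22.574 d.
larval: 242 / (16.9 − 6.7) = 242 / 10.2 = 23.725 d.
Sum = 46.300 ≈ 46.3 days.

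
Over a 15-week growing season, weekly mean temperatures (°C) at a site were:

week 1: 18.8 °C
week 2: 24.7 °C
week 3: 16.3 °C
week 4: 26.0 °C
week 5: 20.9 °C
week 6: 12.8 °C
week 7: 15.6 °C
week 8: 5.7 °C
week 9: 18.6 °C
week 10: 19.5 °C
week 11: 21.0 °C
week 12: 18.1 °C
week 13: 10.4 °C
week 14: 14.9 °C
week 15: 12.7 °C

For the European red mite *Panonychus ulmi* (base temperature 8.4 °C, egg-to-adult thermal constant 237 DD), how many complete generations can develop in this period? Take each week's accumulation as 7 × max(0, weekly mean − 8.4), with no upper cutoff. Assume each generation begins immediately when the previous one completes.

Weekly DD (7 × max(0, T̄ − 8.4)): 72.8, 114.1, 55.3, 123.2, 87.5, 30.8, 50.4, 0.0, 71.4, 77.7, 88.2, 67.9, 14.0, 45.5, 30.1.
Season total = 928.9 DD.
Complete generations = ⌊928.9 / 237⌋ = 3.

3 generations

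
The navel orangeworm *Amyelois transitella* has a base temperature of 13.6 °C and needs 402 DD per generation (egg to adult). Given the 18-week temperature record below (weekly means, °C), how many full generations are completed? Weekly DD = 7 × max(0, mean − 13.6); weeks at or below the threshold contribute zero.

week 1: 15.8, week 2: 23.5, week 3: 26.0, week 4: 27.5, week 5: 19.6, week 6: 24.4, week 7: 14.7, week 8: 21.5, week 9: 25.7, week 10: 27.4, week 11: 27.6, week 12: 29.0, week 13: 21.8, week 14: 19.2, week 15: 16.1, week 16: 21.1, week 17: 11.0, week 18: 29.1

2 generations

Weekly DD (7 × max(0, T̄ − 13.6)): 15.4, 69.3, 86.8, 97.3, 42.0, 75.6, 7.7, 55.3, 84.7, 96.6, 98.0, 107.8, 57.4, 39.2, 17.5, 52.5, 0.0, 108.5.
Season total = 1111.6 DD.
Complete generations = ⌊1111.6 / 402⌋ = 2.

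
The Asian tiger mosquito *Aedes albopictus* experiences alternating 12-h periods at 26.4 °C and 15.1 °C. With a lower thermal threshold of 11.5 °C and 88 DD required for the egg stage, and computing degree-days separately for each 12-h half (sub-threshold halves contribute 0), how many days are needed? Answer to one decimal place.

Day half: max(0, 26.4 − 11.5) × 0.5 = 14.9 × 0.5 = 7.45 DD.
Night half: max(0, 15.1 − 11.5) × 0.5 = 3.6 × 0.5 = 1.80 DD.
Per 24 h: 9.25 DD/day.
Duration = 88 / 9.25 = 9.514 ≈ 9.5 days.

9.5 days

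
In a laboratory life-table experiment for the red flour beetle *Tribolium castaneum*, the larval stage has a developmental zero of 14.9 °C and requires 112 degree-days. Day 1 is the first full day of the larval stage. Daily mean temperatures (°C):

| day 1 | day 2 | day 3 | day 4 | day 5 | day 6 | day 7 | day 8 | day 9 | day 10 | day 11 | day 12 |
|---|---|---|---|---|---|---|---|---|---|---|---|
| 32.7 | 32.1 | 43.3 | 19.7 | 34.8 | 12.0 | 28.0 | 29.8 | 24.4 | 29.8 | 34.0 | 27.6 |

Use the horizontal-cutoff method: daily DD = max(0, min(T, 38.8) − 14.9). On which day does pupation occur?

Daily DD above 14.9 °C (capped at 23.9): 17.8, 17.2, 23.9, 4.8, 19.9, 0.0, 13.1, 14.9, 9.5, 14.9, 19.1, 12.7.
Cumulative: 17.8, 35.0, 58.9, 63.7, 83.6, 83.6, 96.7, 111.6, 121.1, 136.0, 155.1, 167.8.
The total first reaches 112 DD on day 9.

day 9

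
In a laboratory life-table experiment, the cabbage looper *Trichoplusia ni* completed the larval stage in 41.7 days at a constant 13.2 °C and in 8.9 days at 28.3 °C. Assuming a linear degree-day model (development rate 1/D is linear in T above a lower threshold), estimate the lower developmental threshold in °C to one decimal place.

9.1 °C

Under the model K = D·(T − T_b), so D₁·(T₁ − T_b) = D₂·(T₂ − T_b).
41.7·(13.2 − T_b) = 8.9·(28.3 − T_b)
T_b = (41.7·13.2 − 8.9·28.3) / (41.7 − 8.9) = 298.57 / 32.8 = 9.103 °C ≈ 9.1 °C.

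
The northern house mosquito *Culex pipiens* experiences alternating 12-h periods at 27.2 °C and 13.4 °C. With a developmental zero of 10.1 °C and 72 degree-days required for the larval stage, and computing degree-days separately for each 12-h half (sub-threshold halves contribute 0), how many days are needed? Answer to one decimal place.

Day half: max(0, 27.2 − 10.1) × 0.5 = 17.1 × 0.5 = 8.55 DD.
Night half: max(0, 13.4 − 10.1) × 0.5 = 3.3 × 0.5 = 1.65 DD.
Per 24 h: 10.20 DD/day.
Duration = 72 / 10.20 = 7.059 ≈ 7.1 days.

7.1 days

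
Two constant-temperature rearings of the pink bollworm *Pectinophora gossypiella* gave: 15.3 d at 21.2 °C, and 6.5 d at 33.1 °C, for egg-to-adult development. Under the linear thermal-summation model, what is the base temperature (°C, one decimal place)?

Linear rate model ⇒ the product D·(T − T_b) is constant across temperatures.
15.3·(21.2 − T_b) = 6.5·(33.1 − T_b)
T_b = (15.3·21.2 − 6.5·33.1) / (15.3 − 6.5) = 109.21 / 8.8 = 12.410 °C ≈ 12.4 °C.

12.4 °C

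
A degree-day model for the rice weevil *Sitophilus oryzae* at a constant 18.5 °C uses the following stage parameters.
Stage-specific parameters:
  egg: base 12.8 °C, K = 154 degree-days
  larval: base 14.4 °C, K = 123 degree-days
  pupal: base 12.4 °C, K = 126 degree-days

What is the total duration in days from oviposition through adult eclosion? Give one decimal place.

egg: 154 / (18.5 − 12.8) = 154 / 5.7 = 27.018 d.
larval: 123 / (18.5 − 14.4) = 123 / 4.1 = 30.000 d.
pupal: 126 / (18.5 − 12.4) = 126 / 6.1 = 20.656 d.
Sum = 77.673 ≈ 77.7 days.

77.7 days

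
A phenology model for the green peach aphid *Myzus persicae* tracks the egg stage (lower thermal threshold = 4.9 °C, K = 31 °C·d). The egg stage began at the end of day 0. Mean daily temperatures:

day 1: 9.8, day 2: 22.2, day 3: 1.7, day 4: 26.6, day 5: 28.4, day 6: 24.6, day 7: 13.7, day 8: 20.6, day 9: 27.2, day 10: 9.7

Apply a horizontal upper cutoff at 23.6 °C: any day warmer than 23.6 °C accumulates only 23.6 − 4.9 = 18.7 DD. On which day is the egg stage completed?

Daily DD above 4.9 °C (capped at 18.7): 4.9, 17.3, 0.0, 18.7, 18.7, 18.7, 8.8, 15.7, 18.7, 4.8.
Cumulative: 4.9, 22.2, 22.2, 40.9, 59.6, 78.3, 87.1, 102.8, 121.5, 126.3.
The total first reaches 31 DD on day 4.

day 4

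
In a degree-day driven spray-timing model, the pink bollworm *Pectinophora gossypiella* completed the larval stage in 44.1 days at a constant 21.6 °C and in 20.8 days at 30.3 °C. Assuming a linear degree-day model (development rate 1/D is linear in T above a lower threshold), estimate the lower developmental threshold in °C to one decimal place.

Under the model K = D·(T − T_b), so D₁·(T₁ − T_b) = D₂·(T₂ − T_b).
44.1·(21.6 − T_b) = 20.8·(30.3 − T_b)
T_b = (44.1·21.6 − 20.8·30.3) / (44.1 − 20.8) = 322.32 / 23.3 = 13.833 °C ≈ 13.8 °C.

13.8 °C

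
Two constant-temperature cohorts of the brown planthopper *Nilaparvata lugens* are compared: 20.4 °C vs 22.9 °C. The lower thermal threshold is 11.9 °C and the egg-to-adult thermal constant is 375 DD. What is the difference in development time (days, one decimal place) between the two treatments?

At 20.4 °C: 375 / (20.4 − 11.9) = 375 / 8.5 = 44.118 d.
At 22.9 °C: 375 / (22.9 − 11.9) = 375 / 11.0 = 34.091 d.
Difference = |44.118 − 34.091| = 10.027 ≈ 10.0 days.

10.0 days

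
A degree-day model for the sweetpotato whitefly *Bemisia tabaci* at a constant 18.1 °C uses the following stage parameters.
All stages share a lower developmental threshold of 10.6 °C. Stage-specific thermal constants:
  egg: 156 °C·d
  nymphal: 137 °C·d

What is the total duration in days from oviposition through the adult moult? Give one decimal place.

Daily accumulation at 18.1 °C = 18.1 − 10.6 = 7.5 DD/day.
Total K = 156 + 137 = 293 DD.
Total duration = 293 / 7.5 = 39.067 ≈ 39.1 days.

39.1 days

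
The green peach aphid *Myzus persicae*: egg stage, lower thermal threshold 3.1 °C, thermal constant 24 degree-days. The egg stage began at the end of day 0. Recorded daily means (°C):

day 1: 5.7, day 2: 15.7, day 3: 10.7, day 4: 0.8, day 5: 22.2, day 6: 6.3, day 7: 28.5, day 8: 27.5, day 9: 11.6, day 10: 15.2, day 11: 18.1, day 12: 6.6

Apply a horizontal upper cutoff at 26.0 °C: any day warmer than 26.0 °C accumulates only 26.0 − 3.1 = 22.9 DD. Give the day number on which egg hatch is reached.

Daily DD above 3.1 °C (capped at 22.9): 2.6, 12.6, 7.6, 0.0, 19.1, 3.2, 22.9, 22.9, 8.5, 12.1, 15.0, 3.5.
Cumulative: 2.6, 15.2, 22.8, 22.8, 41.9, 45.1, 68.0, 90.9, 99.4, 111.5, 126.5, 130.0.
The total first reaches 24 DD on day 5.

day 5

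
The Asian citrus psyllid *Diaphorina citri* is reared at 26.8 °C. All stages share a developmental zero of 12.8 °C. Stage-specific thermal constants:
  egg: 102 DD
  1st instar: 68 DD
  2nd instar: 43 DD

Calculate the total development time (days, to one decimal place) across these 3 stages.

Daily accumulation at 26.8 °C = 26.8 − 12.8 = 14.0 DD/day.
Total K = 102 + 68 + 43 = 213 DD.
Total duration = 213 / 14.0 = 15.214 ≈ 15.2 days.

15.2 days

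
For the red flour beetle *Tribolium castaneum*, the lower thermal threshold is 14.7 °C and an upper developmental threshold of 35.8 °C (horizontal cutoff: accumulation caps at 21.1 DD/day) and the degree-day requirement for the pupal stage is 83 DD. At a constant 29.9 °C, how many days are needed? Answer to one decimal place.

5.5 days

Daily accumulation = 29.9 − 14.7 = 15.2 DD/day.
Duration = 83 / 15.2 = 5.461 ≈ 5.5 days.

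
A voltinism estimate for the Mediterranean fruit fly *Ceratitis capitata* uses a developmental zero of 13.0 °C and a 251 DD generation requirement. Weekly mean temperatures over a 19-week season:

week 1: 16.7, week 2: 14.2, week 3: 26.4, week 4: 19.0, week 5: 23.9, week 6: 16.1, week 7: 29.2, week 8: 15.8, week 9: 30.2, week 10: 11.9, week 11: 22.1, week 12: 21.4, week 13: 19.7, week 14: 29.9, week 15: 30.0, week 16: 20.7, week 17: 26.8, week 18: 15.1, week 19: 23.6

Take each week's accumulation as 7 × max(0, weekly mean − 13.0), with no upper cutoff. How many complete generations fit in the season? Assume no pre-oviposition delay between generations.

4 generations

Weekly DD (7 × max(0, T̄ − 13.0)): 25.9, 8.4, 93.8, 42.0, 76.3, 21.7, 113.4, 19.6, 120.4, 0.0, 63.7, 58.8, 46.9, 118.3, 119.0, 53.9, 96.6, 14.7, 74.2.
Season total = 1167.6 DD.
Complete generations = ⌊1167.6 / 251⌋ = 4.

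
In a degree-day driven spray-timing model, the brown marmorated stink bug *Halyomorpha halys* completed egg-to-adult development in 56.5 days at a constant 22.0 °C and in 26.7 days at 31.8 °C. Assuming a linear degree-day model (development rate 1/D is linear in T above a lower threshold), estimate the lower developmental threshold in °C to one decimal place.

13.2 °C

Equal thermal constants: D₁(T₁ − T_b) = D₂(T₂ − T_b).
56.5·(22.0 − T_b) = 26.7·(31.8 − T_b)
T_b = (56.5·22.0 − 26.7·31.8) / (56.5 − 26.7) = 393.94 / 29.8 = 13.219 °C ≈ 13.2 °C.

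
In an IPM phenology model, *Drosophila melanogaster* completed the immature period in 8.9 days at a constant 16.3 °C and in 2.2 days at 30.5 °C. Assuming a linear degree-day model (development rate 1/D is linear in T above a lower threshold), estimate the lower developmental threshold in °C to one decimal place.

11.6 °C

Linear rate model ⇒ the product D·(T − T_b) is constant across temperatures.
8.9·(16.3 − T_b) = 2.2·(30.5 − T_b)
T_b = (8.9·16.3 − 2.2·30.5) / (8.9 − 2.2) = 77.97 / 6.7 = 11.637 °C ≈ 11.6 °C.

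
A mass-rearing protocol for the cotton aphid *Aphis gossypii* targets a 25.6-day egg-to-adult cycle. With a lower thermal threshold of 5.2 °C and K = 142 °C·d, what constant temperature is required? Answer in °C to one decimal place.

10.7 °C

Required daily accumulation = 142 / 25.6 = 5.547 DD/day.
T = T_base + 5.547 = 5.2 + 5.547 = 10.747 ≈ 10.7 °C.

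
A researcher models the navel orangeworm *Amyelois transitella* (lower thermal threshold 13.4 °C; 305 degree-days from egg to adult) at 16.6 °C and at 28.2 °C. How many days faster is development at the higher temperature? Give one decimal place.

At 16.6 °C: 305 / (16.6 − 13.4) = 305 / 3.2 = 95.312 d.
At 28.2 °C: 305 / (28.2 − 13.4) = 305 / 14.8 = 20.608 d.
Difference = |95.312 − 20.608| = 74.704 ≈ 74.7 days.

74.7 days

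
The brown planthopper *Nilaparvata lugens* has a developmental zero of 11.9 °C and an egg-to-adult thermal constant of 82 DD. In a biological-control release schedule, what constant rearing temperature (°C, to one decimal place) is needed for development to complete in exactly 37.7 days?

Required daily accumulation = 82 / 37.7 = 2.175 DD/day.
T = T_base + 2.175 = 11.9 + 2.175 = 14.075 ≈ 14.1 °C.

14.1 °C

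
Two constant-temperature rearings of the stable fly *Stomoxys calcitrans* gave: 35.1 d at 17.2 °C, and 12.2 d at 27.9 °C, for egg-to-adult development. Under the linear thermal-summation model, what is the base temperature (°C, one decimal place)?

11.5 °C

Linear rate model ⇒ the product D·(T − T_b) is constant across temperatures.
35.1·(17.2 − T_b) = 12.2·(27.9 − T_b)
T_b = (35.1·17.2 − 12.2·27.9) / (35.1 − 12.2) = 263.34 / 22.9 = 11.500 °C ≈ 11.5 °C.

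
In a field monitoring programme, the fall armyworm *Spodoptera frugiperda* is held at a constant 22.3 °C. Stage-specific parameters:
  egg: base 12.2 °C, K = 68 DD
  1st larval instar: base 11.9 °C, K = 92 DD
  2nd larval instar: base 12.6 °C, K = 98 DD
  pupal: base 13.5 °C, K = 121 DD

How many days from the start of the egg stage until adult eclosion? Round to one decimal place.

egg: 68 / (22.3 − 12.2) = 68 / 10.1 = 6.733 d.
1st larval instar: 92 / (22.3 − 11.9) = 92 / 10.4 = 8.846 d.
2nd larval instar: 98 / (22.3 − 12.6) = 98 / 9.7 = 10.103 d.
pupal: 121 / (22.3 − 13.5) = 121 / 8.8 = 13.750 d.
Sum = 39.432 ≈ 39.4 days.

39.4 days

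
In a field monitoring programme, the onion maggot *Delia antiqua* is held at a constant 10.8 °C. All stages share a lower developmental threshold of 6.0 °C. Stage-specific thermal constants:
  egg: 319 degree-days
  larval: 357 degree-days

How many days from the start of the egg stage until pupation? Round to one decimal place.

140.8 days

Daily accumulation at 10.8 °C = 10.8 − 6.0 = 4.8 DD/day.
Total K = 319 + 357 = 676 DD.
Total duration = 676 / 4.8 = 140.833 ≈ 140.8 days.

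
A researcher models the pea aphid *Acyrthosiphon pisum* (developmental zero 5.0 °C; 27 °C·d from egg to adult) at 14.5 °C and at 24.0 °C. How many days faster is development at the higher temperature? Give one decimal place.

1.4 days

At 14.5 °C: 27 / (14.5 − 5.0) = 27 / 9.5 = 2.842 d.
At 24.0 °C: 27 / (24.0 − 5.0) = 27 / 19.0 = 1.421 d.
Difference = |2.842 − 1.421| = 1.421 ≈ 1.4 days.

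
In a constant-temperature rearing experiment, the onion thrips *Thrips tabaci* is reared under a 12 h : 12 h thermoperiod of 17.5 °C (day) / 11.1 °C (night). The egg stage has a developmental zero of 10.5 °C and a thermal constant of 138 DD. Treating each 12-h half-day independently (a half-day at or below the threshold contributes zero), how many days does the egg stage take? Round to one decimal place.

Day half: max(0, 17.5 − 10.5) × 0.5 = 7.0 × 0.5 = 3.50 DD.
Night half: max(0, 11.1 − 10.5) × 0.5 = 0.6 × 0.5 = 0.30 DD.
Per 24 h: 3.80 DD/day.
Duration = 138 / 3.80 = 36.316 ≈ 36.3 days.

36.3 days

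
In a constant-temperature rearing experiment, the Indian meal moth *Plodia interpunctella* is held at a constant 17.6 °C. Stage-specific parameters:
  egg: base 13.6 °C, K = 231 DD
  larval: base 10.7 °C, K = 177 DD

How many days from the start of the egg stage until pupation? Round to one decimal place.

83.4 days

egg: 231 / (17.6 − 13.6) = 231 / 4.0 = 57.750 d.
larval: 177 / (17.6 − 10.7) = 177 / 6.9 = 25.652 d.
Sum = 83.402 ≈ 83.4 days.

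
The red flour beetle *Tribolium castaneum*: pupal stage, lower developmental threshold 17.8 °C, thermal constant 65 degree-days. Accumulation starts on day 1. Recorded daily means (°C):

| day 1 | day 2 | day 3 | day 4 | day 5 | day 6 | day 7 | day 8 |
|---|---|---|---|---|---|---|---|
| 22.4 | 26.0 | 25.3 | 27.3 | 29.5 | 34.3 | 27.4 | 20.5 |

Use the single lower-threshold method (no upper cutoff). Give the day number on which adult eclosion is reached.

day 7

Daily DD above 17.8 °C: 4.6, 8.2, 7.5, 9.5, 11.7, 16.5, 9.6, 2.7.
Cumulative: 4.6, 12.8, 20.3, 29.8, 41.5, 58.0, 67.6, 70.3.
The total first reaches 65 DD on day 7.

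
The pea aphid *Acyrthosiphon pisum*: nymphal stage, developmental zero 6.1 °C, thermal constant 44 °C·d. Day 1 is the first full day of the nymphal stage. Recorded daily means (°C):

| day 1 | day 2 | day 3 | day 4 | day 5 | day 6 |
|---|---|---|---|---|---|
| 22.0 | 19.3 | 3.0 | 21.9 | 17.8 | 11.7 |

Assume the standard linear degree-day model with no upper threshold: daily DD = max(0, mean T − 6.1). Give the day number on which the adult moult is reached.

day 4

Daily DD above 6.1 °C: 15.9, 13.2, 0.0, 15.8, 11.7, 5.6.
Cumulative: 15.9, 29.1, 29.1, 44.9, 56.6, 62.2.
The total first reaches 44 DD on day 4.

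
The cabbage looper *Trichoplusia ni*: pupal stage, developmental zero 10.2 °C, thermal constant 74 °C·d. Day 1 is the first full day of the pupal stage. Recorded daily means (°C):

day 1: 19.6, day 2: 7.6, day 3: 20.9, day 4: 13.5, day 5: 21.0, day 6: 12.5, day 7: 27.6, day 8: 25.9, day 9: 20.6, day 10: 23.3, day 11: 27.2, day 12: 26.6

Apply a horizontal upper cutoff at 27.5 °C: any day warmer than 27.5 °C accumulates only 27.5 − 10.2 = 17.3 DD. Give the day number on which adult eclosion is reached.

day 9

Daily DD above 10.2 °C (capped at 17.3): 9.4, 0.0, 10.7, 3.3, 10.8, 2.3, 17.3, 15.7, 10.4, 13.1, 17.0, 16.4.
Cumulative: 9.4, 9.4, 20.1, 23.4, 34.2, 36.5, 53.8, 69.5, 79.9, 93.0, 110.0, 126.4.
The total first reaches 74 DD on day 9.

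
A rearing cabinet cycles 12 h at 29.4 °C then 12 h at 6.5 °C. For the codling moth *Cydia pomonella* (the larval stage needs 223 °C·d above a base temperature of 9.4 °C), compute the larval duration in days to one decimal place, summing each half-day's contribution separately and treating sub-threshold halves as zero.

Day half: max(0, 29.4 − 9.4) × 0.5 = 20.0 × 0.5 = 10.00 DD.
Night half: max(0, 6.5 − 9.4) × 0.5 = 0.0 × 0.5 = 0.00 DD.
Per 24 h: 10.00 DD/day.
Duration = 223 / 10.00 = 22.300 ≈ 22.3 days.

22.3 days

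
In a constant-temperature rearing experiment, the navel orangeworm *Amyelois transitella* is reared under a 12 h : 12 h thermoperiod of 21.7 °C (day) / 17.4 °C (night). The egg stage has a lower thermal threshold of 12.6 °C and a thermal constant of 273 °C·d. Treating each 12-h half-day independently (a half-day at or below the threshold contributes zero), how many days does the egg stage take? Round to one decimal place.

39.3 days

Day half: max(0, 21.7 − 12.6) × 0.5 = 9.1 × 0.5 = 4.55 DD.
Night half: max(0, 17.4 − 12.6) × 0.5 = 4.8 × 0.5 = 2.40 DD.
Per 24 h: 6.95 DD/day.
Duration = 273 / 6.95 = 39.281 ≈ 39.3 days.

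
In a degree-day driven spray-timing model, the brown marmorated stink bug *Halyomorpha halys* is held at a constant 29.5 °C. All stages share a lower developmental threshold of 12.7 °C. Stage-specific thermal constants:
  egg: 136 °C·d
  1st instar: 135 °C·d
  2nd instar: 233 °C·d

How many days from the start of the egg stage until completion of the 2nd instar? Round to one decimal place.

Daily accumulation at 29.5 °C = 29.5 − 12.7 = 16.8 DD/day.
Total K = 136 + 135 + 233 = 504 DD.
Total duration = 504 / 16.8 = 30.000 ≈ 30.0 days.

30.0 days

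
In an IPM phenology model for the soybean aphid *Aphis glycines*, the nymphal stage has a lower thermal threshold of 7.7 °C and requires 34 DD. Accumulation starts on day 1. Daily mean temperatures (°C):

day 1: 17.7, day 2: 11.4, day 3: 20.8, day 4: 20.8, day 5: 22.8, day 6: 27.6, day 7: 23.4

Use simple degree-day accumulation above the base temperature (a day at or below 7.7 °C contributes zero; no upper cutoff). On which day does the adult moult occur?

day 4

Daily DD above 7.7 °C: 10.0, 3.7, 13.1, 13.1, 15.1, 19.9, 15.7.
Cumulative: 10.0, 13.7, 26.8, 39.9, 55.0, 74.9, 90.6.
The total first reaches 34 DD on day 4.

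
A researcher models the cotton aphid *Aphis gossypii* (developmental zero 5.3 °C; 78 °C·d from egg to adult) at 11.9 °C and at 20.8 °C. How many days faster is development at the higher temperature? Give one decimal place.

6.8 days

At 11.9 °C: 78 / (11.9 − 5.3) = 78 / 6.6 = 11.818 d.
At 20.8 °C: 78 / (20.8 − 5.3) = 78 / 15.5 = 5.032 d.
Difference = |11.818 − 5.032| = 6.786 ≈ 6.8 days.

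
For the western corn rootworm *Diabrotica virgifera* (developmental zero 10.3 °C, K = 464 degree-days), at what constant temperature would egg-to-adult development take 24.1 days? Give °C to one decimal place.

Required daily accumulation = 464 / 24.1 = 19.253 DD/day.
T = T_base + 19.253 = 10.3 + 19.253 = 29.553 ≈ 29.6 °C.

29.6 °C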